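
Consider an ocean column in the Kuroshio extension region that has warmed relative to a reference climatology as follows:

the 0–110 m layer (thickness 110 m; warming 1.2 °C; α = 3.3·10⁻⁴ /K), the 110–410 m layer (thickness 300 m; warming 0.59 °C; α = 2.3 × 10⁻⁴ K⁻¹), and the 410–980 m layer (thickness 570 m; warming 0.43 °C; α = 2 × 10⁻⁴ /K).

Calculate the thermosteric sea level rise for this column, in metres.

Δh = 0.13 m

110 × 1.2 × 3.3×10⁻⁴ = 0.04356 m
Layer 2: 2.3×10⁻⁴ × 0.59 × 300 = 0.04071 m
Layer 3: 2×10⁻⁴ × 570 × 0.43 = 0.04902 m
Δh = 0.04356 + 0.04071 + 0.04902 = 0.13329 m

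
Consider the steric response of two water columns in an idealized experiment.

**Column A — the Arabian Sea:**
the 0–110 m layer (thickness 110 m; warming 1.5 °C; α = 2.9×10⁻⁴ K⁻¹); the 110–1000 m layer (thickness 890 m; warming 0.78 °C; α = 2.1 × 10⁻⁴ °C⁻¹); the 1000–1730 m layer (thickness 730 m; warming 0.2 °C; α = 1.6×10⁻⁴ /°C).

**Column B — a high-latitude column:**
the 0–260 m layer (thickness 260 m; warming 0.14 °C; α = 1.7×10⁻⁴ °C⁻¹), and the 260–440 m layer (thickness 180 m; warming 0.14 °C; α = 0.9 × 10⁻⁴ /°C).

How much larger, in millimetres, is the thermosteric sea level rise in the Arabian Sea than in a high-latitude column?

Δh_A − Δh_B ≈ 209 mm

A Layer 1: 1.5 × 110 × 2.9×10⁻⁴ = 0.04785 m
A Layer 2: 2.1×10⁻⁴ × 890 × 0.78 = 0.145782 m
A 1000–1730 m: 1.6×10⁻⁴ × 730 × 0.2 = 0.02336 m
A total: 0.216992 m
B Layer 1: 1.7×10⁻⁴ × 0.14 × 260 = 0.006188 m
B Layer 2: 0.9×10⁻⁴ × 180 × 0.14 = 0.002268 m
B total: 0.008456 m
Difference: 0.216992 − 0.008456 = 0.208536 m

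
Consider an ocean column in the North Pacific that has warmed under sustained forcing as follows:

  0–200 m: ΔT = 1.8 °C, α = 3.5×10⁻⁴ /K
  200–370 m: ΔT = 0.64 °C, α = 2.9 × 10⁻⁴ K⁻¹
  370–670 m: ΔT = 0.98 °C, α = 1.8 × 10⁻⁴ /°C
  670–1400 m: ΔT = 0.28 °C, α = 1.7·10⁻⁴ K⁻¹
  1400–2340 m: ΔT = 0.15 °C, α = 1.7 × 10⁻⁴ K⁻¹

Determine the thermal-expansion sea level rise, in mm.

Δh ≈ 270 mm

Layer 1: 3.5×10⁻⁴ × 1.8 × 200 = 0.12600 m
Layer 2: 0.64 × 170 × 2.9×10⁻⁴ = 0.031552 m
370–670 m: 0.98 × 300 × 1.8×10⁻⁴ = 0.05292 m
1.7×10⁻⁴ × 0.28 × 730 = 0.034748 m
1.7×10⁻⁴ × 0.15 × 940 = 0.02397 m
Δh = 0.12600 + 0.031552 + 0.05292 + 0.034748 + 0.02397 = 0.26919 m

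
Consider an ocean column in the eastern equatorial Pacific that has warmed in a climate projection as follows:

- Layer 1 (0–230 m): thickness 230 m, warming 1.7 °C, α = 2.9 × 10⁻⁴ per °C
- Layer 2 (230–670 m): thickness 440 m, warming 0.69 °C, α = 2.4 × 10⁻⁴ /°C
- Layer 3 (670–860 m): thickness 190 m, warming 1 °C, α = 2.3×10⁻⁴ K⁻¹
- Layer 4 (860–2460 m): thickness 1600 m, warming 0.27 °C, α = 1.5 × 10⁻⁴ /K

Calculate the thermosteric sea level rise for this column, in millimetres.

230 × 2.9×10⁻⁴ × 1.7 = 0.11339 m
Layer 2: 0.69 × 440 × 2.4×10⁻⁴ = 0.072864 m
670–860 m: 1 × 2.3×10⁻⁴ × 190 = 0.04370 m
1.5×10⁻⁴ × 1600 × 0.27 = 0.06480 m
Δh = 0.11339 + 0.072864 + 0.04370 + 0.06480 = 0.294754 m

about 295 mm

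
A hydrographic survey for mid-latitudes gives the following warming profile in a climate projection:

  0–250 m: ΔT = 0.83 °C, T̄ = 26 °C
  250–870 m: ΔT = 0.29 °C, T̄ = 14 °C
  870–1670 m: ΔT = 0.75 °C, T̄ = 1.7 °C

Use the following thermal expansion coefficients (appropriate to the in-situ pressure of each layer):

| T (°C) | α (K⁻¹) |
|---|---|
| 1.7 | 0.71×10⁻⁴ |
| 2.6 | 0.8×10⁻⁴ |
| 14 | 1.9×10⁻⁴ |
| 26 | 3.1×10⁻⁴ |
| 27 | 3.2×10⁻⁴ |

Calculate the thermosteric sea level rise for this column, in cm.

14.1 cm of thermosteric rise

Layer 1 at 26 °C → α = 3.1×10⁻⁴ K⁻¹
Layer 2 at 14 °C → α = 1.9×10⁻⁴ K⁻¹
Layer 3 at 1.7 °C → α = 0.71×10⁻⁴ K⁻¹
250 × 3.1×10⁻⁴ × 0.83 = 0.064325 m
Layer 2: 1.9×10⁻⁴ × 620 × 0.29 = 0.034162 m
800 × 0.71×10⁻⁴ × 0.75 = 0.04260 m
Δh = 0.064325 + 0.034162 + 0.04260 = 0.141087 m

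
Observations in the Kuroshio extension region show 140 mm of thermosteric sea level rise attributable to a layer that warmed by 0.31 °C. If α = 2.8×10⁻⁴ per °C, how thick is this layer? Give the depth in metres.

about 1610 m

H = Δh/(αΔT) = 0.14 / (2.8×10⁻⁴ × 0.31) ≈ 1613 m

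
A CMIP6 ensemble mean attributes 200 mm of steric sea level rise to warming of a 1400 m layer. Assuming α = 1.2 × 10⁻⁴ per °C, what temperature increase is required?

about 1.19 K

ΔT = Δh/(αH) = 0.2 / (1.2×10⁻⁴ × 1400) ≈ 1.190 K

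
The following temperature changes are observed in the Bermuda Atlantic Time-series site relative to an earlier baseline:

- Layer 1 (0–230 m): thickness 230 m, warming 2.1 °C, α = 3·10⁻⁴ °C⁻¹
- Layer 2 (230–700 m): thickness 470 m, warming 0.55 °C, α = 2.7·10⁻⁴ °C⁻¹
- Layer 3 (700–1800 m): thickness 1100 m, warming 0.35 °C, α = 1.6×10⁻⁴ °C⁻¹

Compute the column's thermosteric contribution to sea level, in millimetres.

3×10⁻⁴ × 230 × 2.1 = 0.14490 m
2.7×10⁻⁴ × 0.55 × 470 = 0.069795 m
Layer 3: 1.6×10⁻⁴ × 0.35 × 1100 = 0.06160 m
Δh = 0.14490 + 0.069795 + 0.06160 = 0.276295 m

Δh ≈ 280 mm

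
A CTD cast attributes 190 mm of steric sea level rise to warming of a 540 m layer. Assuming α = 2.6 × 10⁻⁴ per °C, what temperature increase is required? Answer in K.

about 1.4 K

ΔT = Δh/(αH) = 0.19 / (2.6×10⁻⁴ × 540) ≈ 1.353 K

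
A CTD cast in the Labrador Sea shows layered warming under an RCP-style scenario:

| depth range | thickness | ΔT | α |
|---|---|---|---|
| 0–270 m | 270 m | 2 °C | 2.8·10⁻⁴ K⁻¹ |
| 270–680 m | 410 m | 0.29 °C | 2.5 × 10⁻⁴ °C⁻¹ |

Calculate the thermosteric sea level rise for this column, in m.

Δh = 0.181 m

2.8×10⁻⁴ × 2 × 270 = 0.15120 m
2.5×10⁻⁴ × 410 × 0.29 = 0.029725 m
Δh = 0.15120 + 0.029725 = 0.180925 m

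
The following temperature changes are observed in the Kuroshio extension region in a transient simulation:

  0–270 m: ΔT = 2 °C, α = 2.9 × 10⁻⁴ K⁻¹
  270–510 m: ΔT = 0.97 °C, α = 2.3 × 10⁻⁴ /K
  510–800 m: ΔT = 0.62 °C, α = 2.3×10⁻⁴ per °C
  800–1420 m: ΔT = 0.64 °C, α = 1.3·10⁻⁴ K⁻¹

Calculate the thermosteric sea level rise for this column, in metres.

Layer 1: 2.9×10⁻⁴ × 2 × 270 = 0.15660 m
240 × 0.97 × 2.3×10⁻⁴ = 0.053544 m
290 × 2.3×10⁻⁴ × 0.62 = 0.041354 m
Layer 4: 620 × 1.3×10⁻⁴ × 0.64 = 0.051584 m
Δh = 0.15660 + 0.053544 + 0.041354 + 0.051584 = 0.303082 m

0.303 m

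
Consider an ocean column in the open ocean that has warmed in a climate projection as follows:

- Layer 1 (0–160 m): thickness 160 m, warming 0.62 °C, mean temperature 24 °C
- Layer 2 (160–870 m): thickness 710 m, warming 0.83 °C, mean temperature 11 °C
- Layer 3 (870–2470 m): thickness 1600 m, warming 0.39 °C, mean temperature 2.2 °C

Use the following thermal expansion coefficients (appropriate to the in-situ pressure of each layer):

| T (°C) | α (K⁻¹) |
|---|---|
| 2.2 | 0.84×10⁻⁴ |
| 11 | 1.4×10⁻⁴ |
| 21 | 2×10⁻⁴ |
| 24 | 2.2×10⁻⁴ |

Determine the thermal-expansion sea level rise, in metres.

0.157 m

Layer 1 at 24 °C → α = 2.2×10⁻⁴ K⁻¹
Layer 2 at 11 °C → α = 1.4×10⁻⁴ K⁻¹
Layer 3 at 2.2 °C → α = 0.84×10⁻⁴ K⁻¹
Layer 1: 0.62 × 160 × 2.2×10⁻⁴ = 0.021824 m
Layer 2: 1.4×10⁻⁴ × 710 × 0.83 = 0.082502 m
0.39 × 1600 × 0.84×10⁻⁴ = 0.052416 m
Δh = 0.021824 + 0.082502 + 0.052416 = 0.156742 m ≈ 0.157 m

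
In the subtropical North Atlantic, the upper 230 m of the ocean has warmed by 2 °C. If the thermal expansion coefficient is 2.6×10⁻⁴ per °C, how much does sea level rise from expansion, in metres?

Δh = αΔT·H = 2.6×10⁻⁴ × 2 × 230 = 0.11960 m

about 0.12 m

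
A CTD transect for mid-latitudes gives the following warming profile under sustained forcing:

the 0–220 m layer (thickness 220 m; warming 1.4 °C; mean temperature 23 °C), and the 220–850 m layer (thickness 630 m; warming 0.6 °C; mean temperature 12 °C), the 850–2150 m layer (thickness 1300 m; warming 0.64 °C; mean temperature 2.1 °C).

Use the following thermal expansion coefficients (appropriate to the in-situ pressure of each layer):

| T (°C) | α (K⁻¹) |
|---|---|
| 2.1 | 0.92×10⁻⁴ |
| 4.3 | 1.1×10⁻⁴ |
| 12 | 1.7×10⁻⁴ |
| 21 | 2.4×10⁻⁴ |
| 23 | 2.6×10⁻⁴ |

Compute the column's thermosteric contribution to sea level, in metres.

Layer 1 at 23 °C → α = 2.6×10⁻⁴ K⁻¹
Layer 2 at 12 °C → α = 1.7×10⁻⁴ K⁻¹
Layer 3 at 2.1 °C → α = 0.92×10⁻⁴ K⁻¹
1.4 × 220 × 2.6×10⁻⁴ = 0.08008 m
630 × 1.7×10⁻⁴ × 0.6 = 0.06426 m
0.64 × 0.92×10⁻⁴ × 1300 = 0.076544 m
Δh = 0.08008 + 0.06426 + 0.076544 = 0.220884 m ≈ 0.22 m

Δh ≈ 0.22 m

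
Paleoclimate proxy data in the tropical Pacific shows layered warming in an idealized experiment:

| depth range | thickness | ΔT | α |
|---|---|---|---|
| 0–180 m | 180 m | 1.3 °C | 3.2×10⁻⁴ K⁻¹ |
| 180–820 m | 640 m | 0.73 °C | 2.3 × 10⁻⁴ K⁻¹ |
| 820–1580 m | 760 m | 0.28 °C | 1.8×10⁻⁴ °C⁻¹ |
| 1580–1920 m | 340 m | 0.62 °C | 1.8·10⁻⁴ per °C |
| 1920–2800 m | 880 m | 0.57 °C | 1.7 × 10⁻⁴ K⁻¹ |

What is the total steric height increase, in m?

Layer 1: 3.2×10⁻⁴ × 1.3 × 180 = 0.07488 m
0.73 × 2.3×10⁻⁴ × 640 = 0.107456 m
0.28 × 760 × 1.8×10⁻⁴ = 0.038304 m
Layer 4: 0.62 × 340 × 1.8×10⁻⁴ = 0.037944 m
1920–2800 m: 880 × 0.57 × 1.7×10⁻⁴ = 0.085272 m
Δh = 0.07488 + 0.107456 + 0.038304 + 0.037944 + 0.085272 = 0.343856 m

0.34 m of thermosteric rise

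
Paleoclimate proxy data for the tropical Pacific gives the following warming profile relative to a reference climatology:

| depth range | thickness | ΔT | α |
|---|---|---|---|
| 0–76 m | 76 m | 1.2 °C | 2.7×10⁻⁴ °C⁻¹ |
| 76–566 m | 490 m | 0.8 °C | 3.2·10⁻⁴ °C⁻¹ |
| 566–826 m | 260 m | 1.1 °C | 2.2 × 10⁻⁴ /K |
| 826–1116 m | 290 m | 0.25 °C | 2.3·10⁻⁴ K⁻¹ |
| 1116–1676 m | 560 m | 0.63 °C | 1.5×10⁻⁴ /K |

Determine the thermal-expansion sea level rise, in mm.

Δh = 283 mm

0–76 m: 1.2 × 76 × 2.7×10⁻⁴ = 0.024624 m
0.8 × 3.2×10⁻⁴ × 490 = 0.12544 m
566–826 m: 1.1 × 260 × 2.2×10⁻⁴ = 0.06292 m
Layer 4: 2.3×10⁻⁴ × 290 × 0.25 = 0.016675 m
1116–1676 m: 0.63 × 560 × 1.5×10⁻⁴ = 0.05292 m
Δh = 0.024624 + 0.12544 + 0.06292 + 0.016675 + 0.05292 = 0.282579 m ≈ 283 mm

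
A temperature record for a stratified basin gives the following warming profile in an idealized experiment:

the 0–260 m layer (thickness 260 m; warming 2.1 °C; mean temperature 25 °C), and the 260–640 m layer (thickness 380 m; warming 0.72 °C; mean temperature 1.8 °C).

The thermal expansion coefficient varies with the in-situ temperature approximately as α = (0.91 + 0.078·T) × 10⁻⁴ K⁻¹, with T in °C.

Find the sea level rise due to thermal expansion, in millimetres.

about 185 mm

Layer 1: α = (0.91 + 0.078×25)×10⁻⁴ = 2.86×10⁻⁴ K⁻¹
Layer 2: α = (0.91 + 0.078×1.8)×10⁻⁴ = 1.0504×10⁻⁴ K⁻¹
0–260 m: 2.1 × 2.86×10⁻⁴ × 260 = 0.156156 m
Layer 2: 0.72 × 1.0504×10⁻⁴ × 380 = 0.028738944 m
Δh = 0.156156 + 0.028738944 = 0.184894944 m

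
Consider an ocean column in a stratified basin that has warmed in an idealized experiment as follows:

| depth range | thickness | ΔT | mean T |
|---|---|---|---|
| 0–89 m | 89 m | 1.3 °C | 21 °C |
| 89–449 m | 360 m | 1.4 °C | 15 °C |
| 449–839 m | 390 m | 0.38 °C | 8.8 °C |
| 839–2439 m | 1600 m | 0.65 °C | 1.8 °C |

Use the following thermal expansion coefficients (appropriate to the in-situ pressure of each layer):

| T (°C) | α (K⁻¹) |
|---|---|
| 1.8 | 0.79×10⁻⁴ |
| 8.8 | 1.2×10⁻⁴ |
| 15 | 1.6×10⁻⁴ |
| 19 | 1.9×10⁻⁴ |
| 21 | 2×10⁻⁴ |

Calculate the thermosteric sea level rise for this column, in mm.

about 204 mm

Layer 1 at 21 °C → α = 2×10⁻⁴ K⁻¹
Layer 2 at 15 °C → α = 1.6×10⁻⁴ K⁻¹
Layer 3 at 8.8 °C → α = 1.2×10⁻⁴ K⁻¹
Layer 4 at 1.8 °C → α = 0.79×10⁻⁴ K⁻¹
Layer 1: 89 × 1.3 × 2×10⁻⁴ = 0.02314 m
Layer 2: 1.6×10⁻⁴ × 1.4 × 360 = 0.08064 m
449–839 m: 390 × 0.38 × 1.2×10⁻⁴ = 0.017784 m
0.79×10⁻⁴ × 0.65 × 1600 = 0.08216 m
Δh = 0.02314 + 0.08064 + 0.017784 + 0.08216 = 0.203724 m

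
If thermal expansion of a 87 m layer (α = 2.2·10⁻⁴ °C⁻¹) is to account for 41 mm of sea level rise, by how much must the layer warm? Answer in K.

ΔT ≈ 2.14 K

ΔT = Δh/(αH) = 0.041 / (2.2×10⁻⁴ × 87) ≈ 2.142 K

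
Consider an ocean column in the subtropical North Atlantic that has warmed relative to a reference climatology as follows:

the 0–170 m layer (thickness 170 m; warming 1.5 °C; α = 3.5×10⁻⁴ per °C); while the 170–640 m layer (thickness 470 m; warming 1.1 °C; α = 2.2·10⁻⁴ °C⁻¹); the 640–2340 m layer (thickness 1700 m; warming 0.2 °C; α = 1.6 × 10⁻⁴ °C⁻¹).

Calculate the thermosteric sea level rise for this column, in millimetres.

Δh = 260 mm

Layer 1: 3.5×10⁻⁴ × 1.5 × 170 = 0.08925 m
1.1 × 470 × 2.2×10⁻⁴ = 0.11374 m
Layer 3: 0.2 × 1.6×10⁻⁴ × 1700 = 0.05440 m
Δh = 0.08925 + 0.11374 + 0.05440 = 0.25739 m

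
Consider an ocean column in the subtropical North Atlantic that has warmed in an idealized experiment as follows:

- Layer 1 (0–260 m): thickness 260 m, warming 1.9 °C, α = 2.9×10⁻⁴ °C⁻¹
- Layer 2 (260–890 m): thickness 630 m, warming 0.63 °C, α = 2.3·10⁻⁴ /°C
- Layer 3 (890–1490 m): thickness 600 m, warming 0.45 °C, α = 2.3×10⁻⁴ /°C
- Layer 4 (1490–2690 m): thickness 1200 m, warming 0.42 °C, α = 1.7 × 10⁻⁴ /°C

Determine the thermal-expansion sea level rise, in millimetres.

about 382 mm

Layer 1: 260 × 1.9 × 2.9×10⁻⁴ = 0.14326 m
Layer 2: 0.63 × 2.3×10⁻⁴ × 630 = 0.091287 m
890–1490 m: 600 × 0.45 × 2.3×10⁻⁴ = 0.06210 m
Layer 4: 1200 × 1.7×10⁻⁴ × 0.42 = 0.08568 m
Δh = 0.14326 + 0.091287 + 0.06210 + 0.08568 = 0.382327 m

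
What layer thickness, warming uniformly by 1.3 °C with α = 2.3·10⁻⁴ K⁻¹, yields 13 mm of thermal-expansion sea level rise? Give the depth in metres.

43 m

H = Δh/(αΔT) = 0.013 / (2.3×10⁻⁴ × 1.3) ≈ 43.48 m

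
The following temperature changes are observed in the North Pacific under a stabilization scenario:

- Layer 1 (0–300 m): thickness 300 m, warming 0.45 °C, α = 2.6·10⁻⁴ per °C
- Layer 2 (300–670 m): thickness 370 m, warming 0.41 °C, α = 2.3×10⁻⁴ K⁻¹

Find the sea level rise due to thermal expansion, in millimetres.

70.0 mm of thermosteric rise

0–300 m: 0.45 × 2.6×10⁻⁴ × 300 = 0.03510 m
Layer 2: 0.41 × 370 × 2.3×10⁻⁴ = 0.034891 m
Δh = 0.03510 + 0.034891 = 0.069991 m ≈ 70.0 mm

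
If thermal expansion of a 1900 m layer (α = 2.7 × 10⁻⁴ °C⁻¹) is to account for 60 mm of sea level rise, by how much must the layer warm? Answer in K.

about 0.117 K

ΔT = Δh/(αH) = 0.06 / (2.7×10⁻⁴ × 1900) ≈ 0.1170 K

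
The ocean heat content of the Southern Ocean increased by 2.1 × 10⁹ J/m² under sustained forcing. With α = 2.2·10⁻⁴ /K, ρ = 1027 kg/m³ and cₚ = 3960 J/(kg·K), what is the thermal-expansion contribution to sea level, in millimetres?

114 mm of thermosteric rise

Δh = αQ/(ρcₚ) = 2.2×10⁻⁴ × 2.1×10⁹ / (1027 × 3960) ≈ 0.11360 m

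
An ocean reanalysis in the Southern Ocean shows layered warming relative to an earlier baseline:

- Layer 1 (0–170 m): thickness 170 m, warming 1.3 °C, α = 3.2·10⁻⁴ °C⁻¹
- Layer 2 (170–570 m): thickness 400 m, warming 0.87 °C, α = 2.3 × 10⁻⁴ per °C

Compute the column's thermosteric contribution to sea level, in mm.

Layer 1: 3.2×10⁻⁴ × 170 × 1.3 = 0.07072 m
Layer 2: 2.3×10⁻⁴ × 400 × 0.87 = 0.08004 m
Δh = 0.07072 + 0.08004 = 0.15076 m ≈ 151 mm

151 mm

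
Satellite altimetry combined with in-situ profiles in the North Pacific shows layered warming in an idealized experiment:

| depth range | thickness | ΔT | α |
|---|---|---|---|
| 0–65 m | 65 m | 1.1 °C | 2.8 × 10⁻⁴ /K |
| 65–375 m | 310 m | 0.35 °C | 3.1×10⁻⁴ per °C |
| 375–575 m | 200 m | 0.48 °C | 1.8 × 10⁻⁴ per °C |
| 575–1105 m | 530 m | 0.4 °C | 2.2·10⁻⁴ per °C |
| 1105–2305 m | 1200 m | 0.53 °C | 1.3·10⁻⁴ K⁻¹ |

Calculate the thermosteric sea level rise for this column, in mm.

0–65 m: 1.1 × 2.8×10⁻⁴ × 65 = 0.02002 m
65–375 m: 0.35 × 310 × 3.1×10⁻⁴ = 0.033635 m
375–575 m: 200 × 0.48 × 1.8×10⁻⁴ = 0.01728 m
530 × 0.4 × 2.2×10⁻⁴ = 0.04664 m
1105–2305 m: 0.53 × 1200 × 1.3×10⁻⁴ = 0.08268 m
Δh = 0.02002 + 0.033635 + 0.01728 + 0.04664 + 0.08268 = 0.200255 m

about 200 mm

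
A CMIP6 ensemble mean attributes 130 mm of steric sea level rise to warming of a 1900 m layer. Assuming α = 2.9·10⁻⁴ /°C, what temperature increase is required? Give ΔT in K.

about 0.236 K

ΔT = Δh/(αH) = 0.13 / (2.9×10⁻⁴ × 1900) ≈ 0.2359 K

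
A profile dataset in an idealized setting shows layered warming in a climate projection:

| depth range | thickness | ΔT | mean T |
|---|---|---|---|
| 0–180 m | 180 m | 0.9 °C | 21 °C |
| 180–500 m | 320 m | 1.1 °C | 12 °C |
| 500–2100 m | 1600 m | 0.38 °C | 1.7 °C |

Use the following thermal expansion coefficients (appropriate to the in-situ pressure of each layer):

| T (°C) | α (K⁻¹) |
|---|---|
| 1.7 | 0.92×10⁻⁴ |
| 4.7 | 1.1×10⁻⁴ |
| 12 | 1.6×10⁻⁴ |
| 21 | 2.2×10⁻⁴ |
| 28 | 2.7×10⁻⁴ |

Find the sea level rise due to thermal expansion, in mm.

Δh = 148 mm

Layer 1 at 21 °C → α = 2.2×10⁻⁴ K⁻¹
Layer 2 at 12 °C → α = 1.6×10⁻⁴ K⁻¹
Layer 3 at 1.7 °C → α = 0.92×10⁻⁴ K⁻¹
0–180 m: 0.9 × 2.2×10⁻⁴ × 180 = 0.03564 m
320 × 1.1 × 1.6×10⁻⁴ = 0.05632 m
0.92×10⁻⁴ × 1600 × 0.38 = 0.055936 m
Δh = 0.03564 + 0.05632 + 0.055936 = 0.147896 m ≈ 148 mm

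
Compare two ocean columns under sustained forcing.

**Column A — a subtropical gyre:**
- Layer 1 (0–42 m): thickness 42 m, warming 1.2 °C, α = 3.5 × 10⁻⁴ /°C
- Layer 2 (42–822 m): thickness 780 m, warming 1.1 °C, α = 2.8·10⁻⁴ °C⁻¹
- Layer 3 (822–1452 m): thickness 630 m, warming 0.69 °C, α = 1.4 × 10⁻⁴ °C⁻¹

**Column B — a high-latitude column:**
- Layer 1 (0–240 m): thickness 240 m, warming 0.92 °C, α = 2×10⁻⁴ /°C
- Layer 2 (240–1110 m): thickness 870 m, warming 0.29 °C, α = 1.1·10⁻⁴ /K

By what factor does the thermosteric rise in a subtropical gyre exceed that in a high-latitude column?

4.43

A 1.2 × 3.5×10⁻⁴ × 42 = 0.01764 m
A 42–822 m: 2.8×10⁻⁴ × 1.1 × 780 = 0.24024 m
A 822–1452 m: 1.4×10⁻⁴ × 0.69 × 630 = 0.060858 m
A total: 0.318738 m
B 0–240 m: 2×10⁻⁴ × 240 × 0.92 = 0.04416 m
B 1.1×10⁻⁴ × 0.29 × 870 = 0.027753 m
B total: 0.071913 m
Ratio: 0.318738 / 0.071913 ≈ 4.432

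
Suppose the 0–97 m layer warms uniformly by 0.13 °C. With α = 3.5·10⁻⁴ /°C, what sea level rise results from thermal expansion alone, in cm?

Δh = 0.441 cm

Δh = αΔT·H = 3.5×10⁻⁴ × 0.13 × 97 = 0.0044135 m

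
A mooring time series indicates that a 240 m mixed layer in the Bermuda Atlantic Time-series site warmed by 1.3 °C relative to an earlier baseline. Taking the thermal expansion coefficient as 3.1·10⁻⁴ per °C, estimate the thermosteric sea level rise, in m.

Δh = αΔT·H = 3.1×10⁻⁴ × 1.3 × 240 = 0.09672 m

about 0.097 m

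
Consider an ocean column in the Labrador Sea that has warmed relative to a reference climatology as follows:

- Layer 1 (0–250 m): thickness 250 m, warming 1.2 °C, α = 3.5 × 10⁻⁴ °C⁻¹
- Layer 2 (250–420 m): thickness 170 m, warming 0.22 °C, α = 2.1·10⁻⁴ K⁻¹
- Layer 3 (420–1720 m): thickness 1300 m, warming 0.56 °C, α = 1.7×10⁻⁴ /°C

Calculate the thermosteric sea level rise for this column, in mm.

240 mm of thermosteric rise

0–250 m: 3.5×10⁻⁴ × 250 × 1.2 = 0.10500 m
250–420 m: 0.22 × 170 × 2.1×10⁻⁴ = 0.007854 m
1.7×10⁻⁴ × 1300 × 0.56 = 0.12376 m
Δh = 0.10500 + 0.007854 + 0.12376 = 0.236614 m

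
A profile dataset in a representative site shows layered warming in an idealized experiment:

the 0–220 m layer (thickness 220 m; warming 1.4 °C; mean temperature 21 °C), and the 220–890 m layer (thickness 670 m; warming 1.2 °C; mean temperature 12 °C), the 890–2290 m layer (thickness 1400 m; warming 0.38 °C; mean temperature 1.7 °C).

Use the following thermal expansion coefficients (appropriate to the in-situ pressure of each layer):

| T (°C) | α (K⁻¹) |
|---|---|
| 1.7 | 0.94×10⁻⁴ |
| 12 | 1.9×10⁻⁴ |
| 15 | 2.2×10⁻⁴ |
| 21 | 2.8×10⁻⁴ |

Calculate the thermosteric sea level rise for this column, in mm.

Δh = 289 mm

Layer 1 at 21 °C → α = 2.8×10⁻⁴ K⁻¹
Layer 2 at 12 °C → α = 1.9×10⁻⁴ K⁻¹
Layer 3 at 1.7 °C → α = 0.94×10⁻⁴ K⁻¹
0–220 m: 220 × 1.4 × 2.8×10⁻⁴ = 0.08624 m
670 × 1.9×10⁻⁴ × 1.2 = 0.15276 m
Layer 3: 0.38 × 1400 × 0.94×10⁻⁴ = 0.050008 m
Δh = 0.08624 + 0.15276 + 0.050008 = 0.289008 m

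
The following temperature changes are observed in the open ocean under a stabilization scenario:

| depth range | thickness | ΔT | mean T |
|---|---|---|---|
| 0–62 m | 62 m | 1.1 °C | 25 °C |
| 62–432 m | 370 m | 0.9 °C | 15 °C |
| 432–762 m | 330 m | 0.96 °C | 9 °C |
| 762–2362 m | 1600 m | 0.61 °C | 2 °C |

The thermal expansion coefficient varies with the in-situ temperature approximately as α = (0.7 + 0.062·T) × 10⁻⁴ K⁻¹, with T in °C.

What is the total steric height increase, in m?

0.19 m

Layer 1: α = (0.7 + 0.062×25)×10⁻⁴ = 2.25×10⁻⁴ K⁻¹
Layer 2: α = (0.7 + 0.062×15)×10⁻⁴ = 1.63×10⁻⁴ K⁻¹
Layer 3: α = (0.7 + 0.062×9)×10⁻⁴ = 1.258×10⁻⁴ K⁻¹
Layer 4: α = (0.7 + 0.062×2)×10⁻⁴ = 0.824×10⁻⁴ K⁻¹
0–62 m: 1.1 × 2.25×10⁻⁴ × 62 = 0.015345 m
Layer 2: 370 × 0.9 × 1.63×10⁻⁴ = 0.054279 m
432–762 m: 1.258×10⁻⁴ × 0.96 × 330 = 0.03985344 m
762–2362 m: 1600 × 0.824×10⁻⁴ × 0.61 = 0.0804224 m
Δh = 0.015345 + 0.054279 + 0.03985344 + 0.0804224 = 0.18989984 m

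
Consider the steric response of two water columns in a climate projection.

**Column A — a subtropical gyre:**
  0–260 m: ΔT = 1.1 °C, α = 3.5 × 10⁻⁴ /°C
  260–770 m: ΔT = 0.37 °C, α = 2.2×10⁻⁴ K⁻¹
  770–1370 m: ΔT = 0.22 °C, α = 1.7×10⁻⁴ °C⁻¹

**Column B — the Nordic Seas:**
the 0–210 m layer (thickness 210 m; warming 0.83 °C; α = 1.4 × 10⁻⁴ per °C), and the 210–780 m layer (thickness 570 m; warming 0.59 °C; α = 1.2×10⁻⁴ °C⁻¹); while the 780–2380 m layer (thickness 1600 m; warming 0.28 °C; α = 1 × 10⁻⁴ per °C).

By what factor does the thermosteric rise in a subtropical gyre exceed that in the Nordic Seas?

A Layer 1: 1.1 × 3.5×10⁻⁴ × 260 = 0.10010 m
A Layer 2: 2.2×10⁻⁴ × 510 × 0.37 = 0.041514 m
A 770–1370 m: 600 × 1.7×10⁻⁴ × 0.22 = 0.02244 m
A total: 0.164054 m
B 0–210 m: 210 × 1.4×10⁻⁴ × 0.83 = 0.024402 m
B 0.59 × 1.2×10⁻⁴ × 570 = 0.040356 m
B Layer 3: 0.28 × 1×10⁻⁴ × 1600 = 0.04480 m
B total: 0.109558 m
Ratio: 0.164054 / 0.109558 ≈ 1.497

a factor of 1.5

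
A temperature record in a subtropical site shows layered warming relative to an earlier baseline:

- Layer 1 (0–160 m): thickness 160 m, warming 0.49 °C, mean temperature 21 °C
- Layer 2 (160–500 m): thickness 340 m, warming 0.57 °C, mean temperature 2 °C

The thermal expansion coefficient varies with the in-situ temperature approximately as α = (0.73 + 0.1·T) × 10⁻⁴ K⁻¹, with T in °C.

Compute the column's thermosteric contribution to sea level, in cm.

Δh = 4.0 cm

Layer 1: α = (0.73 + 0.1×21)×10⁻⁴ = 2.83×10⁻⁴ K⁻¹
Layer 2: α = (0.73 + 0.1×2)×10⁻⁴ = 0.93×10⁻⁴ K⁻¹
0–160 m: 160 × 2.83×10⁻⁴ × 0.49 = 0.0221872 m
340 × 0.57 × 0.93×10⁻⁴ = 0.0180234 m
Δh = 0.0221872 + 0.0180234 = 0.0402106 m ≈ 4.0 cm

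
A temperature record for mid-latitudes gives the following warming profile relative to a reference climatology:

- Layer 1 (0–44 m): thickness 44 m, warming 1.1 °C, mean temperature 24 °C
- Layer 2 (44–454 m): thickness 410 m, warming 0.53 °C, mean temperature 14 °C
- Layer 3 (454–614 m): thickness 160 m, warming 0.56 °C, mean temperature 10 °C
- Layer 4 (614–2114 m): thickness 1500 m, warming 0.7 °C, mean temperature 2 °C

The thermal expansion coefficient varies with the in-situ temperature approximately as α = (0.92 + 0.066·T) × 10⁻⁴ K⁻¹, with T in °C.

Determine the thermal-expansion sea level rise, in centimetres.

Layer 1: α = (0.92 + 0.066×24)×10⁻⁴ = 2.504×10⁻⁴ K⁻¹
Layer 2: α = (0.92 + 0.066×14)×10⁻⁴ = 1.844×10⁻⁴ K⁻¹
Layer 3: α = (0.92 + 0.066×10)×10⁻⁴ = 1.58×10⁻⁴ K⁻¹
Layer 4: α = (0.92 + 0.066×2)×10⁻⁴ = 1.052×10⁻⁴ K⁻¹
Layer 1: 2.504×10⁻⁴ × 1.1 × 44 = 0.01211936 m
44–454 m: 410 × 0.53 × 1.844×10⁻⁴ = 0.04007012 m
454–614 m: 160 × 0.56 × 1.58×10⁻⁴ = 0.0141568 m
614–2114 m: 0.7 × 1500 × 1.052×10⁻⁴ = 0.11046 m
Δh = 0.01211936 + 0.04007012 + 0.0141568 + 0.11046 = 0.17680628 m

Δh ≈ 17.7 cm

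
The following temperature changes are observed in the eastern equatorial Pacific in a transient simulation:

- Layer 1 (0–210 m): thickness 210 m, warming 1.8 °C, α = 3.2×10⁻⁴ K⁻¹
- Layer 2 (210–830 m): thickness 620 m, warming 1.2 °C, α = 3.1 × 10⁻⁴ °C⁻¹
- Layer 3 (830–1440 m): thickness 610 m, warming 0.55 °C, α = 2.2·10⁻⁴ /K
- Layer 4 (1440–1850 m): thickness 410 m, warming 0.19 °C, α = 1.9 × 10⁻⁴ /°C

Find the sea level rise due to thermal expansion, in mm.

1.8 × 210 × 3.2×10⁻⁴ = 0.12096 m
210–830 m: 1.2 × 3.1×10⁻⁴ × 620 = 0.23064 m
830–1440 m: 610 × 2.2×10⁻⁴ × 0.55 = 0.07381 m
Layer 4: 0.19 × 410 × 1.9×10⁻⁴ = 0.014801 m
Δh = 0.12096 + 0.23064 + 0.07381 + 0.014801 = 0.440211 m

440 mm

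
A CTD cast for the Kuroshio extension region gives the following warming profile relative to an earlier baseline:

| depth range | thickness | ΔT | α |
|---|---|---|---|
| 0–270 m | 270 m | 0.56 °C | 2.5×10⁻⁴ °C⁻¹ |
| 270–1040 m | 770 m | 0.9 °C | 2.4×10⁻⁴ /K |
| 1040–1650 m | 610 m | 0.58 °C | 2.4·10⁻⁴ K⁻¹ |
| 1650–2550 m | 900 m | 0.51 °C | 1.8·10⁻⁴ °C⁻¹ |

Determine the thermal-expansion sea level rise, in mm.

2.5×10⁻⁴ × 0.56 × 270 = 0.03780 m
2.4×10⁻⁴ × 0.9 × 770 = 0.16632 m
1040–1650 m: 0.58 × 2.4×10⁻⁴ × 610 = 0.084912 m
1.8×10⁻⁴ × 900 × 0.51 = 0.08262 m
Δh = 0.03780 + 0.16632 + 0.084912 + 0.08262 = 0.371652 m

372 mm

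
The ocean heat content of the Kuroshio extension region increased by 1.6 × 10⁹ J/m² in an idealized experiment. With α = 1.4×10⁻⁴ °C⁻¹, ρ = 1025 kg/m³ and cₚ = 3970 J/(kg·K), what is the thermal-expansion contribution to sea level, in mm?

Δh ≈ 55 mm

Δh = αQ/(ρcₚ) = 1.4×10⁻⁴ × 1.6×10⁹ / (1025 × 3970) ≈ 0.055047 m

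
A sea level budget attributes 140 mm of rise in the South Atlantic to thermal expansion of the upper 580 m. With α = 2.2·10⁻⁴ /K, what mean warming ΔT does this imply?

ΔT ≈ 1.10 °C

ΔT = Δh/(αH) = 0.14 / (2.2×10⁻⁴ × 580) ≈ 1.097 °C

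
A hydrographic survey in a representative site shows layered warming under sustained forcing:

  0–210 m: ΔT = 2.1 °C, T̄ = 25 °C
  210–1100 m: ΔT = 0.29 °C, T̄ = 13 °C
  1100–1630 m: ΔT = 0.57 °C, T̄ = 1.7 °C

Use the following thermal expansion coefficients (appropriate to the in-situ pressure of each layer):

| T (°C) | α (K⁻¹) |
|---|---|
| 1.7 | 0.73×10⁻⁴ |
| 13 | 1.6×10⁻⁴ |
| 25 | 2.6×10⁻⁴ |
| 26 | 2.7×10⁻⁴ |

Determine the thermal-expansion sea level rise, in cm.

Layer 1 at 25 °C → α = 2.6×10⁻⁴ K⁻¹
Layer 2 at 13 °C → α = 1.6×10⁻⁴ K⁻¹
Layer 3 at 1.7 °C → α = 0.73×10⁻⁴ K⁻¹
Layer 1: 2.1 × 2.6×10⁻⁴ × 210 = 0.11466 m
890 × 1.6×10⁻⁴ × 0.29 = 0.041296 m
1100–1630 m: 0.57 × 530 × 0.73×10⁻⁴ = 0.0220533 m
Δh = 0.11466 + 0.041296 + 0.0220533 = 0.1780093 m

about 18 cm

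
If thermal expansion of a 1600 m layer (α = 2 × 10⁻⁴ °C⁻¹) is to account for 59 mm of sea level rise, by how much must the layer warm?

ΔT = Δh/(αH) = 0.059 / (2×10⁻⁴ × 1600) ≈ 0.1844 K

ΔT ≈ 0.184 K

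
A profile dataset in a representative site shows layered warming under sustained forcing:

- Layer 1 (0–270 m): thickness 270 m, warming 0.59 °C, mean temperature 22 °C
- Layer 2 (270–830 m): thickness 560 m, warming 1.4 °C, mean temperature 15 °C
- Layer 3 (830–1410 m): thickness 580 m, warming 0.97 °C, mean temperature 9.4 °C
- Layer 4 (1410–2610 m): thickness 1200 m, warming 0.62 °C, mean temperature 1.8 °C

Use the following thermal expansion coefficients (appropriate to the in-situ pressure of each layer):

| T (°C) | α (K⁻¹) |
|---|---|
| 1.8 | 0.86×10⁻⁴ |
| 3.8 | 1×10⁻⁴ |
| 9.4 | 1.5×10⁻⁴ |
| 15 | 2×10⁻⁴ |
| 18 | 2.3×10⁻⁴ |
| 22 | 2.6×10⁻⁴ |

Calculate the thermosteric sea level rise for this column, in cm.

Layer 1 at 22 °C → α = 2.6×10⁻⁴ K⁻¹
Layer 2 at 15 °C → α = 2×10⁻⁴ K⁻¹
Layer 3 at 9.4 °C → α = 1.5×10⁻⁴ K⁻¹
Layer 4 at 1.8 °C → α = 0.86×10⁻⁴ K⁻¹
0–270 m: 0.59 × 2.6×10⁻⁴ × 270 = 0.041418 m
270–830 m: 560 × 2×10⁻⁴ × 1.4 = 0.15680 m
830–1410 m: 580 × 0.97 × 1.5×10⁻⁴ = 0.08439 m
0.62 × 0.86×10⁻⁴ × 1200 = 0.063984 m
Δh = 0.041418 + 0.15680 + 0.08439 + 0.063984 = 0.346592 m

about 35 cm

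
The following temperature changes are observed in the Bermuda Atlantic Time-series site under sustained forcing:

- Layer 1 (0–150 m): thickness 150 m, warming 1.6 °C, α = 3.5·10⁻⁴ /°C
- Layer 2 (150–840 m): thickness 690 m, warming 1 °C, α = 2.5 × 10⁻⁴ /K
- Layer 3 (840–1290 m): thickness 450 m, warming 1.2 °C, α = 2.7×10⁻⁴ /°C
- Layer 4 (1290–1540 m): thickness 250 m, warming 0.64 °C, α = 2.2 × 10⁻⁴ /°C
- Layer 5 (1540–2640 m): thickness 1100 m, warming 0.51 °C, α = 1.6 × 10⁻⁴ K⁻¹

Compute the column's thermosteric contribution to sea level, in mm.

Δh ≈ 527 mm

150 × 1.6 × 3.5×10⁻⁴ = 0.08400 m
150–840 m: 690 × 2.5×10⁻⁴ × 1 = 0.17250 m
1.2 × 2.7×10⁻⁴ × 450 = 0.14580 m
250 × 2.2×10⁻⁴ × 0.64 = 0.03520 m
1.6×10⁻⁴ × 0.51 × 1100 = 0.08976 m
Δh = 0.08400 + 0.17250 + 0.14580 + 0.03520 + 0.08976 = 0.52726 m ≈ 527 mm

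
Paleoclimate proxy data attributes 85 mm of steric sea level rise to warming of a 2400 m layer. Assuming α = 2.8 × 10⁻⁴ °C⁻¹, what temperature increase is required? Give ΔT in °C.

ΔT = Δh/(αH) = 0.085 / (2.8×10⁻⁴ × 2400) ≈ 0.1265 °C

about 0.13 °C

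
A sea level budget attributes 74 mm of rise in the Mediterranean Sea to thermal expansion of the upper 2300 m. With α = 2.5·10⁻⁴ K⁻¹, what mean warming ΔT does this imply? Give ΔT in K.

ΔT ≈ 0.129 K

ΔT = Δh/(αH) = 0.074 / (2.5×10⁻⁴ × 2300) ≈ 0.1287 K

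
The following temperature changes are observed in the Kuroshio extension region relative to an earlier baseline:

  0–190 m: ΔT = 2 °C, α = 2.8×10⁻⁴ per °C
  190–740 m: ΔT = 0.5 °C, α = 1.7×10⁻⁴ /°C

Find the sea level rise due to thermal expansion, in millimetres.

150 mm of thermosteric rise

2 × 2.8×10⁻⁴ × 190 = 0.10640 m
Layer 2: 550 × 1.7×10⁻⁴ × 0.5 = 0.04675 m
Δh = 0.10640 + 0.04675 = 0.15315 m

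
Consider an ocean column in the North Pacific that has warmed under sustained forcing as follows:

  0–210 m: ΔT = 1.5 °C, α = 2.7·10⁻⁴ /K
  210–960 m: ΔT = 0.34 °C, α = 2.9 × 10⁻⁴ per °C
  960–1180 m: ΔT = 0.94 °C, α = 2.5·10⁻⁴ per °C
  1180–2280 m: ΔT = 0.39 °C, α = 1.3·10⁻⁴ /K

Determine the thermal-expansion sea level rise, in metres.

Layer 1: 210 × 1.5 × 2.7×10⁻⁴ = 0.08505 m
Layer 2: 0.34 × 2.9×10⁻⁴ × 750 = 0.07395 m
0.94 × 220 × 2.5×10⁻⁴ = 0.05170 m
0.39 × 1100 × 1.3×10⁻⁴ = 0.05577 m
Δh = 0.08505 + 0.07395 + 0.05170 + 0.05577 = 0.26647 m ≈ 0.27 m

about 0.27 m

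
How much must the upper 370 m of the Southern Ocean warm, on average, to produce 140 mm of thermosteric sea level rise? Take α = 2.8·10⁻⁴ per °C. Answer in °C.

ΔT = Δh/(αH) = 0.14 / (2.8×10⁻⁴ × 370) ≈ 1.351 °C

1.35 °C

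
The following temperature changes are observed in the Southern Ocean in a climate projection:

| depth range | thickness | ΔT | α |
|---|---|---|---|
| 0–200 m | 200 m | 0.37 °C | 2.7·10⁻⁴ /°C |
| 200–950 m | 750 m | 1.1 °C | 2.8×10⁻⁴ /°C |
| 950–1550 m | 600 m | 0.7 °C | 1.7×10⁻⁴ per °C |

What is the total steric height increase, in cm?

about 32 cm

200 × 2.7×10⁻⁴ × 0.37 = 0.01998 m
200–950 m: 750 × 1.1 × 2.8×10⁻⁴ = 0.23100 m
950–1550 m: 600 × 0.7 × 1.7×10⁻⁴ = 0.07140 m
Δh = 0.01998 + 0.23100 + 0.07140 = 0.32238 m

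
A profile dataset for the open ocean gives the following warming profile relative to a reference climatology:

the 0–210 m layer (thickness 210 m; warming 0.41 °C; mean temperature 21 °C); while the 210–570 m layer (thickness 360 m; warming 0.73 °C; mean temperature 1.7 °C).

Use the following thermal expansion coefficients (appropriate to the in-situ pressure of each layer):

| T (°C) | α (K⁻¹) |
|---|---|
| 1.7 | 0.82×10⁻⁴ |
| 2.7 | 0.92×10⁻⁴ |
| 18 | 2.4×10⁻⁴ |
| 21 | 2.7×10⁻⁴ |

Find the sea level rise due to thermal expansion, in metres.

Layer 1 at 21 °C → α = 2.7×10⁻⁴ K⁻¹
Layer 2 at 1.7 °C → α = 0.82×10⁻⁴ K⁻¹
0–210 m: 2.7×10⁻⁴ × 210 × 0.41 = 0.023247 m
210–570 m: 0.73 × 360 × 0.82×10⁻⁴ = 0.0215496 m
Δh = 0.023247 + 0.0215496 = 0.0447966 m

Δh = 0.045 m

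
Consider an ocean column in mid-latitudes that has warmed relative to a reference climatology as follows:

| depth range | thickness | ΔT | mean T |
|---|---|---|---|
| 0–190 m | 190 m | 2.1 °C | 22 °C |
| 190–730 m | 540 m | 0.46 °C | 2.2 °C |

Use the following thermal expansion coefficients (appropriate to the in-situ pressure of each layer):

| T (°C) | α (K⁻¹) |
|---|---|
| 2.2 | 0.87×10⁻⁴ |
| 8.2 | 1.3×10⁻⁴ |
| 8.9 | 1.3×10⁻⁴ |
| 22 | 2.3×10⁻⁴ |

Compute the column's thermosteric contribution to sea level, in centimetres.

Layer 1 at 22 °C → α = 2.3×10⁻⁴ K⁻¹
Layer 2 at 2.2 °C → α = 0.87×10⁻⁴ K⁻¹
Layer 1: 190 × 2.1 × 2.3×10⁻⁴ = 0.09177 m
190–730 m: 0.46 × 0.87×10⁻⁴ × 540 = 0.0216108 m
Δh = 0.09177 + 0.0216108 = 0.1133808 m

11 cm of thermosteric rise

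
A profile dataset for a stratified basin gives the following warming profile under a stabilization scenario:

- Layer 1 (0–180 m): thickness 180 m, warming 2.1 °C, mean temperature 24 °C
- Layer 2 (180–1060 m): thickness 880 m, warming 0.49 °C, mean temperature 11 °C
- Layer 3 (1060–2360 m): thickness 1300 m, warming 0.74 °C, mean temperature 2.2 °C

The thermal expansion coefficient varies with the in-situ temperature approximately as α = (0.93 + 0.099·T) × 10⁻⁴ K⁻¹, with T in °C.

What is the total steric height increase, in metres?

Layer 1: α = (0.93 + 0.099×24)×10⁻⁴ = 3.306×10⁻⁴ K⁻¹
Layer 2: α = (0.93 + 0.099×11)×10⁻⁴ = 2.019×10⁻⁴ K⁻¹
Layer 3: α = (0.93 + 0.099×2.2)×10⁻⁴ = 1.1478×10⁻⁴ K⁻¹
0–180 m: 3.306×10⁻⁴ × 180 × 2.1 = 0.1249668 m
880 × 2.019×10⁻⁴ × 0.49 = 0.08705928 m
1300 × 0.74 × 1.1478×10⁻⁴ = 0.11041836 m
Δh = 0.1249668 + 0.08705928 + 0.11041836 = 0.32244444 m ≈ 0.322 m

0.322 m of thermosteric rise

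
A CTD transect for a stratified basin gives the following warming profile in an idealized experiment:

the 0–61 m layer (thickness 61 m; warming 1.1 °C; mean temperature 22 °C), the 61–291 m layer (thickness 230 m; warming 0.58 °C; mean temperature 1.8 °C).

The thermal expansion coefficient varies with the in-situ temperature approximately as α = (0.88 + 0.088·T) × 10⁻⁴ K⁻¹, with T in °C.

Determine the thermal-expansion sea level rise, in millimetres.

32.7 mm

Layer 1: α = (0.88 + 0.088×22)×10⁻⁴ = 2.816×10⁻⁴ K⁻¹
Layer 2: α = (0.88 + 0.088×1.8)×10⁻⁴ = 1.0384×10⁻⁴ K⁻¹
1.1 × 61 × 2.816×10⁻⁴ = 0.01889536 m
Layer 2: 0.58 × 230 × 1.0384×10⁻⁴ = 0.013852256 m
Δh = 0.01889536 + 0.013852256 = 0.032747616 m ≈ 32.7 mm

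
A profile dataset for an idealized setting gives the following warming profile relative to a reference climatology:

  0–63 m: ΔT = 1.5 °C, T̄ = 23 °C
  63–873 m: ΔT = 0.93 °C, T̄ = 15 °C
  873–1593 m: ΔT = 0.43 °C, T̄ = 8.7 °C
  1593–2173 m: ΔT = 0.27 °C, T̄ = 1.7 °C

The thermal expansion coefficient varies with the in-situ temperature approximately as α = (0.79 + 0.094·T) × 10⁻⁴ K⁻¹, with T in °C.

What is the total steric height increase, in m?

0.258 m of thermosteric rise

Layer 1: α = (0.79 + 0.094×23)×10⁻⁴ = 2.952×10⁻⁴ K⁻¹
Layer 2: α = (0.79 + 0.094×15)×10⁻⁴ = 2.2×10⁻⁴ K⁻¹
Layer 3: α = (0.79 + 0.094×8.7)×10⁻⁴ = 1.6078×10⁻⁴ K⁻¹
Layer 4: α = (0.79 + 0.094×1.7)×10⁻⁴ = 0.9498×10⁻⁴ K⁻¹
Layer 1: 1.5 × 2.952×10⁻⁴ × 63 = 0.0278964 m
63–873 m: 2.2×10⁻⁴ × 810 × 0.93 = 0.165726 m
873–1593 m: 1.6078×10⁻⁴ × 720 × 0.43 = 0.049777488 m
0.9498×10⁻⁴ × 580 × 0.27 = 0.014873868 m
Δh = 0.0278964 + 0.165726 + 0.049777488 + 0.014873868 = 0.258273756 m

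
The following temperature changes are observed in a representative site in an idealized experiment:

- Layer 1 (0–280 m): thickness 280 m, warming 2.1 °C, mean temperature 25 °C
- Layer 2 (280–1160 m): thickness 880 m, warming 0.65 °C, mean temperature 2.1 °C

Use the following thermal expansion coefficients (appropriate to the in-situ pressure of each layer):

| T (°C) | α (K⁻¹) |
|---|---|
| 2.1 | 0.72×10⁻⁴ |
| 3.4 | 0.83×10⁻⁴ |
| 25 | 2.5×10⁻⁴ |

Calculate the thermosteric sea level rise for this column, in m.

Layer 1 at 25 °C → α = 2.5×10⁻⁴ K⁻¹
Layer 2 at 2.1 °C → α = 0.72×10⁻⁴ K⁻¹
Layer 1: 2.5×10⁻⁴ × 2.1 × 280 = 0.14700 m
Layer 2: 0.65 × 880 × 0.72×10⁻⁴ = 0.041184 m
Δh = 0.14700 + 0.041184 = 0.188184 m ≈ 0.19 m

0.19 m of thermosteric rise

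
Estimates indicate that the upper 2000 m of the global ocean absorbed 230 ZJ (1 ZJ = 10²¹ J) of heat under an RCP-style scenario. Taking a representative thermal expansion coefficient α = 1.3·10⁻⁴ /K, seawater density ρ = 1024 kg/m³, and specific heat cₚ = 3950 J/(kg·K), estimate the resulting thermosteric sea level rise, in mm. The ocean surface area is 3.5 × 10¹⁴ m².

Per unit area: Q = 230×10²¹ / (3.5×10¹⁴) ≈ 6.571×10⁸ J/m²
Δh = αQ/(ρcₚ) = 1.3×10⁻⁴ × 6.571×10⁸ / (1024 × 3950) ≈ 0.021119 m

21 mm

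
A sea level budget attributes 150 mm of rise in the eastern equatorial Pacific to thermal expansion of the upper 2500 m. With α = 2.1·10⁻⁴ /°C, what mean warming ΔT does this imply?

about 0.286 K

ΔT = Δh/(αH) = 0.15 / (2.1×10⁻⁴ × 2500) ≈ 0.2857 K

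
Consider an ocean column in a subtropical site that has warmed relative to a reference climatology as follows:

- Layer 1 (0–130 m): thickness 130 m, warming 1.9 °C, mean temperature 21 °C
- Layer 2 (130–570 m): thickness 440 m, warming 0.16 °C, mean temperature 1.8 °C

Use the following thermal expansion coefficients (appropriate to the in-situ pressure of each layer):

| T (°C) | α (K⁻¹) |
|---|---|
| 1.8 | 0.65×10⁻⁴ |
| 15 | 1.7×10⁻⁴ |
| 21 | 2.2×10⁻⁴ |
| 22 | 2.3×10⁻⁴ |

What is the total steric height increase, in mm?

Layer 1 at 21 °C → α = 2.2×10⁻⁴ K⁻¹
Layer 2 at 1.8 °C → α = 0.65×10⁻⁴ K⁻¹
0–130 m: 130 × 1.9 × 2.2×10⁻⁴ = 0.05434 m
130–570 m: 0.16 × 440 × 0.65×10⁻⁴ = 0.004576 m
Δh = 0.05434 + 0.004576 = 0.058916 m

about 59 mm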